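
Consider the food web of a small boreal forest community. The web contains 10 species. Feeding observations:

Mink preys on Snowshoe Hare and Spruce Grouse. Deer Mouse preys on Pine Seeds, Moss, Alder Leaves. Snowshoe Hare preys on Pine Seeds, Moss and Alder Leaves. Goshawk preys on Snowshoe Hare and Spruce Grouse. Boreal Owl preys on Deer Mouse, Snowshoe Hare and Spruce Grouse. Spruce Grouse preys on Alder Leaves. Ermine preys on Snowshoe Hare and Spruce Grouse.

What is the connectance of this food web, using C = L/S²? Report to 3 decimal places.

The web has S = 10 species and L = 16 feeding links.
C = L / S² = 16 / 100 = 0.1600 ≈ 0.160.

C = 0.160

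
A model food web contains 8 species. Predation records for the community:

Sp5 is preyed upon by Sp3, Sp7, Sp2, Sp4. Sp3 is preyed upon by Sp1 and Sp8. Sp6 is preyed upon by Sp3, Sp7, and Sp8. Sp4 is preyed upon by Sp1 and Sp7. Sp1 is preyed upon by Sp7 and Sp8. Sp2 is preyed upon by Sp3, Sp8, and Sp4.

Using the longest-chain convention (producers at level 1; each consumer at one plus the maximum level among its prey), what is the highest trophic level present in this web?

Producers (level 1): Sp6, Sp5.
Sp5 → Sp2 → Sp4 → Sp1 → Sp8 gives Sp8 level 5.
No species has a prey at level 5, so no species reaches level 6.

5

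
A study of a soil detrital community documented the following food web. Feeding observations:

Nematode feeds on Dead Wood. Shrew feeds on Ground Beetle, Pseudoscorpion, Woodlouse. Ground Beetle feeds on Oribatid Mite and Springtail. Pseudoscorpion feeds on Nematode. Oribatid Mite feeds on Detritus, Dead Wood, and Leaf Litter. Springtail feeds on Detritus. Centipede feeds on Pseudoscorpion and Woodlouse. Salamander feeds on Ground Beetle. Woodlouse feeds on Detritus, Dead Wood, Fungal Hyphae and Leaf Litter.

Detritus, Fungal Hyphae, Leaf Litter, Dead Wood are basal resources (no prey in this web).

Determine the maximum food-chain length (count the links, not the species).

3 links

One longest chain: Detritus → Oribatid Mite → Ground Beetle → Salamander.
It has 4 species and 3 links.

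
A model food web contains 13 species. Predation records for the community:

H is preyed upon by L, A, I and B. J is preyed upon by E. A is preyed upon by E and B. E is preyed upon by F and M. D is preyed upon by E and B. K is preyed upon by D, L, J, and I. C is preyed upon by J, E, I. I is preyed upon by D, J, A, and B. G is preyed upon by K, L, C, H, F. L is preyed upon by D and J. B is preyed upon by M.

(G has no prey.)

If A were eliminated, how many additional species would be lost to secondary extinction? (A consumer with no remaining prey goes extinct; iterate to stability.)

Remove A.
Every predator of it retains at least one other prey: E still has C, D, J; B still has H, I, D.
No consumer loses all prey, so no secondary extinctions occur.

0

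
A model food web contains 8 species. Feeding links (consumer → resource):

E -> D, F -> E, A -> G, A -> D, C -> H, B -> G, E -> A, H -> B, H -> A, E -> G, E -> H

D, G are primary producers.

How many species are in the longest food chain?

One longest chain: D → A → H → E → F.
It has 5 species and 4 links.

5 species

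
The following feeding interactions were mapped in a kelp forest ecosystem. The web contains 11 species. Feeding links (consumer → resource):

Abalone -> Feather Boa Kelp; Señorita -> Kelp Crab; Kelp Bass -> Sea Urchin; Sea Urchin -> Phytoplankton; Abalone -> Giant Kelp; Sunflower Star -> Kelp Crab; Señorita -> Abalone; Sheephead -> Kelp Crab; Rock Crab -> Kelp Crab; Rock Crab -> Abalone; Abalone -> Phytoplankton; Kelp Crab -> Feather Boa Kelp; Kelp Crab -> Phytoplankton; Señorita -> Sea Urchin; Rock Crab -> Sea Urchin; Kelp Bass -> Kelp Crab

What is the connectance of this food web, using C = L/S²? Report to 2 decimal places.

The web has S = 11 species and L = 16 feeding links.
C = L / S² = 16 / 121 = 0.1322 ≈ 0.13.

C = 0.13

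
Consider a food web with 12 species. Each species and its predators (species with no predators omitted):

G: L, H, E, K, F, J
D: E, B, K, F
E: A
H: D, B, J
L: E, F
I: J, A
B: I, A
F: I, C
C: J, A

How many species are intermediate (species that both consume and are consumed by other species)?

Intermediate species (has both prey and predators): L, H, D, E, B, F, I, C.
Count: 8.

8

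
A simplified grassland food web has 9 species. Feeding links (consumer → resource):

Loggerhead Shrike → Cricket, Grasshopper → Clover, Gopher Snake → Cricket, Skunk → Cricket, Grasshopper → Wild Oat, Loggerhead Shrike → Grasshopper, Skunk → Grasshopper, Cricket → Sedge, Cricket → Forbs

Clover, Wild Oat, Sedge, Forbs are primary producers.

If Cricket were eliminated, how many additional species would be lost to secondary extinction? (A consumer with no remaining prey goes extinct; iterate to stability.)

Remove Cricket.
Round 1: Gopher Snake (all prey gone) → extinct.
No further losses. Total secondary extinctions: 1.

1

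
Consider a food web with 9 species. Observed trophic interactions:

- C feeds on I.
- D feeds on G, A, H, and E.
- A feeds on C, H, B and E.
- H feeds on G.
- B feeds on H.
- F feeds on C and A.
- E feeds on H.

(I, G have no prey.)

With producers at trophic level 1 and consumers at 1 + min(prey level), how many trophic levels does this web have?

3

Producers (level 1): I, G.
Following each consumer down to its lowest-level prey: I → C → F (levels 1 through 3).
All prey of F (C 2, A 3) are at level 2 or above, so F is at level 1 + 2 = 3.
Every consumer has at least one prey at level 2 or below, so none exceeds level 3.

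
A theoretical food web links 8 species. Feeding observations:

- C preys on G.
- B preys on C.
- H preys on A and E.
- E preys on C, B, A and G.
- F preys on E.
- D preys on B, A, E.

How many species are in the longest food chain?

One longest chain: G → C → B → E → F.
It has 5 species and 4 links.

5 species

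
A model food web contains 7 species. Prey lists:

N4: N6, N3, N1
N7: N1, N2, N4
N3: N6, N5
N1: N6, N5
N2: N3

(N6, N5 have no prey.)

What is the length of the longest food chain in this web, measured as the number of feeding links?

3 links

One longest chain: N6 → N3 → N2 → N7.
It has 4 species and 3 links.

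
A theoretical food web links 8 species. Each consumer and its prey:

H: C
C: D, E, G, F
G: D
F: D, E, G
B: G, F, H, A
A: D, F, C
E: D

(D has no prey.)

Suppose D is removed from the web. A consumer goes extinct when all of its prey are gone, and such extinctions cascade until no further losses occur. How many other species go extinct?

7

Remove D.
Round 1: E (all prey gone), G (all prey gone) → extinct.
Round 2: F (all prey gone) → extinct.
Round 3: C (all prey gone) → extinct.
Round 4: H (all prey gone), A (all prey gone) → extinct.
Round 5: B (all prey gone) → extinct.
No further losses. Total secondary extinctions: 7.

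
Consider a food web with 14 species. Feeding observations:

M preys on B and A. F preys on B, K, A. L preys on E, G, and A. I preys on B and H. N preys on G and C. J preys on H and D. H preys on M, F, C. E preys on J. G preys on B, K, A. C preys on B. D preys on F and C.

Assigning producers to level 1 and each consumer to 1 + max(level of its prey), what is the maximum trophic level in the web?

Producers (level 1): K, A, B.
K → F → H → J → E → L gives L level 6.
No species has a prey at level 6, so no species reaches level 7.

6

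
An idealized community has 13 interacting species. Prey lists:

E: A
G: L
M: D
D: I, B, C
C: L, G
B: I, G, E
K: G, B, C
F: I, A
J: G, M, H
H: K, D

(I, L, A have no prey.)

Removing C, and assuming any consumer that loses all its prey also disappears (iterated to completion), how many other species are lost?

Remove C.
Every predator of it retains at least one other prey: K still has G, B; D still has I, B.
No consumer loses all prey, so no secondary extinctions occur.

0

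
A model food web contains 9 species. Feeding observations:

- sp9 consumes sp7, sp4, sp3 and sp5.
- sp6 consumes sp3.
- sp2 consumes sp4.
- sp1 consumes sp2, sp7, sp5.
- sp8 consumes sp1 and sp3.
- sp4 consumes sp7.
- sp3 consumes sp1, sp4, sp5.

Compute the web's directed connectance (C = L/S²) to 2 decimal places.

The web has S = 9 species and L = 15 feeding links.
C = L / S² = 15 / 81 = 0.1852 ≈ 0.19.

C = 0.19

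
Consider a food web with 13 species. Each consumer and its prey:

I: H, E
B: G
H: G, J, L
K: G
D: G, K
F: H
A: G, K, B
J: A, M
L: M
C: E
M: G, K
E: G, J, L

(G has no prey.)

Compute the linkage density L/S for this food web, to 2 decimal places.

L/S = 1.69

There are L = 22 links among S = 13 species.
L/S = 22/13 = 1.6923 ≈ 1.69.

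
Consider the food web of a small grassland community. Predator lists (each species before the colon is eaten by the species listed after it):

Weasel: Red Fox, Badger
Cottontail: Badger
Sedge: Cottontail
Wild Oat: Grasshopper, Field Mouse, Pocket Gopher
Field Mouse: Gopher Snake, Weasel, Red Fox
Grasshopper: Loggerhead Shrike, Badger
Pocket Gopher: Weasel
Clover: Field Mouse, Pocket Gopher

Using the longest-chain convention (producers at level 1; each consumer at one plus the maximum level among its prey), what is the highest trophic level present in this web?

4

Producers (level 1): Wild Oat, Clover, Sedge.
Wild Oat → Field Mouse → Weasel → Red Fox gives Red Fox level 4.
No species has a prey at level 4, so no species reaches level 5.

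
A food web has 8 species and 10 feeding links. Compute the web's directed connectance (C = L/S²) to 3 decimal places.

The web has S = 8 species and L = 10 feeding links.
C = L / S² = 10 / 64 = 0.1562 ≈ 0.156.

C = 0.156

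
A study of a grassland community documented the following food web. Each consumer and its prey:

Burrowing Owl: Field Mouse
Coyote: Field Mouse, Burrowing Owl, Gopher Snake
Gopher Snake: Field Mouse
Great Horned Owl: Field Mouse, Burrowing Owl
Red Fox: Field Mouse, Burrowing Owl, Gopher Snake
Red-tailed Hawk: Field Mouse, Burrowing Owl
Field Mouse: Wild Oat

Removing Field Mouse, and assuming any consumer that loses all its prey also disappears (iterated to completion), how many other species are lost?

Remove Field Mouse.
Round 1: Burrowing Owl (all prey gone), Gopher Snake (all prey gone) → extinct.
Round 2: Red-tailed Hawk (all prey gone), Great Horned Owl (all prey gone), Red Fox (all prey gone), Coyote (all prey gone) → extinct.
No further losses. Total secondary extinctions: 6.

6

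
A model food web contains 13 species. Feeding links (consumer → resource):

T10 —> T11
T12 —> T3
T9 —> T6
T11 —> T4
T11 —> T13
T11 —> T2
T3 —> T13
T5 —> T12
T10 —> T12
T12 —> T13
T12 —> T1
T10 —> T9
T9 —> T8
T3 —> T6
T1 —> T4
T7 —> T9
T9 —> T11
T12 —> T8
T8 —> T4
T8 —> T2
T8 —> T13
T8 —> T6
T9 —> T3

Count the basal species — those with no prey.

Basal species (no prey listed): T2, T6, T13, T4.
Count: 4.

4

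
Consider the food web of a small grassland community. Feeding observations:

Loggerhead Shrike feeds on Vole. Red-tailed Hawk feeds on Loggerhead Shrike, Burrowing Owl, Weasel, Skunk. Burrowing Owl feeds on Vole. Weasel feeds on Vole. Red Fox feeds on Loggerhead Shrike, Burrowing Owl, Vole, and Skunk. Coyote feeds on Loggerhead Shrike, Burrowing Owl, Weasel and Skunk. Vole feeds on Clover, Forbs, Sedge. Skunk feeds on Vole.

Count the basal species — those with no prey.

3

Basal species (no prey listed): Sedge, Forbs, Clover.
Count: 3.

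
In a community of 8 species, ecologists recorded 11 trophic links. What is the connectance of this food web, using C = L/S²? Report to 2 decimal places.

C = 0.17

The web has S = 8 species and L = 11 feeding links.
C = L / S² = 11 / 64 = 0.1719 ≈ 0.17.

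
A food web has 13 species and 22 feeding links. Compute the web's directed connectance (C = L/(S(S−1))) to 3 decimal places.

The web has S = 13 species and L = 22 feeding links.
C = L / (S(S−1)) = 22 / 156 = 0.1410 ≈ 0.141.

C = 0.141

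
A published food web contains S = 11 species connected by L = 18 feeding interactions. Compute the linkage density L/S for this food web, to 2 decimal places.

L/S = 1.64

There are L = 18 links among S = 11 species.
L/S = 18/11 = 1.6364 ≈ 1.64.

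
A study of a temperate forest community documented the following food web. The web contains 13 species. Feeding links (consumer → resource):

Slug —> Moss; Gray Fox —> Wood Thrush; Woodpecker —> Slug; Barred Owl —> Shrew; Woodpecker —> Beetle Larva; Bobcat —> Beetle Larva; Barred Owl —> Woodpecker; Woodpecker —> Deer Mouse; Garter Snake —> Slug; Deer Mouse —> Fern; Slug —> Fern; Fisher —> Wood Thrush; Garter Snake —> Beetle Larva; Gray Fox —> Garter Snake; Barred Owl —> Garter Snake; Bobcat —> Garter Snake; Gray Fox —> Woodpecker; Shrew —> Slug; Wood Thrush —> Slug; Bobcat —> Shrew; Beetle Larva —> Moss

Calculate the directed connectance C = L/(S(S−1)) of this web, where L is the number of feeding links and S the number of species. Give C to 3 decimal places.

The web has S = 13 species and L = 21 feeding links.
C = L / (S(S−1)) = 21 / 156 = 0.1346 ≈ 0.135.

C = 0.135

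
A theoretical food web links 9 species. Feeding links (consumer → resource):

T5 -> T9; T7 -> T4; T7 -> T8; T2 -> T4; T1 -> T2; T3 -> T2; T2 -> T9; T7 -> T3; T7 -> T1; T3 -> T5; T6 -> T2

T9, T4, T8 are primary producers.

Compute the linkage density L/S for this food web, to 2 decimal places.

There are L = 11 links among S = 9 species.
L/S = 11/9 = 1.2222 ≈ 1.22.

L/S = 1.22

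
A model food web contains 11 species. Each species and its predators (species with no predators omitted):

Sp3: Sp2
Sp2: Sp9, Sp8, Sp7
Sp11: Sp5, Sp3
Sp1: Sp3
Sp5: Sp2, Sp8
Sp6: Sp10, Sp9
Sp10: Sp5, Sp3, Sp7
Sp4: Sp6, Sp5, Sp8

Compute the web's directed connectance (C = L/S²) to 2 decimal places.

C = 0.14

The web has S = 11 species and L = 17 feeding links.
C = L / S² = 17 / 121 = 0.1405 ≈ 0.14.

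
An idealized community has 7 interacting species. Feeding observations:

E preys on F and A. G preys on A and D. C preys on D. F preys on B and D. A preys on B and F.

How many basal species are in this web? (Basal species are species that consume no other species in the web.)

Basal species (no prey listed): B, D.
Count: 2.

2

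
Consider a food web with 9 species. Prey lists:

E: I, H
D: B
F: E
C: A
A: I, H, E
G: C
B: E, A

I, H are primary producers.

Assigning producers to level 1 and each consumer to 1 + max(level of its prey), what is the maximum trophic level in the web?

5

Producers (level 1): I, H.
I → E → A → B → D gives D level 5.
No species has a prey at level 5, so no species reaches level 6.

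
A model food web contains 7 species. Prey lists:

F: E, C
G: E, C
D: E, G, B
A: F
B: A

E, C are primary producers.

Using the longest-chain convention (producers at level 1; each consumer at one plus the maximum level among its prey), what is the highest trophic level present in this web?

5

Producers (level 1): E, C.
E → F → A → B → D gives D level 5.
No species has a prey at level 5, so no species reaches level 6.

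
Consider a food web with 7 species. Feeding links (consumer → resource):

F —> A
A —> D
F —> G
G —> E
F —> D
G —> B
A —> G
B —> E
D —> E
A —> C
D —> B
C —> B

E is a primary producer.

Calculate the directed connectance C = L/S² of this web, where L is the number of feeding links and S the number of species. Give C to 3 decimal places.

C = 0.245

The web has S = 7 species and L = 12 feeding links.
C = L / S² = 12 / 49 = 0.2449 ≈ 0.245.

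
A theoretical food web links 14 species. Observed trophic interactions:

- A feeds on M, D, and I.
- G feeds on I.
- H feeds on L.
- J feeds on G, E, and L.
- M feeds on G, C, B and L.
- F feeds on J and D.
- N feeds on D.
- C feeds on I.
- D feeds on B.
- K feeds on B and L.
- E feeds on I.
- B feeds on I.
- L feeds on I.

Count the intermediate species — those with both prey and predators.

Intermediate species (has both prey and predators): E, B, L, C, G, J, D, M.
Count: 8.

8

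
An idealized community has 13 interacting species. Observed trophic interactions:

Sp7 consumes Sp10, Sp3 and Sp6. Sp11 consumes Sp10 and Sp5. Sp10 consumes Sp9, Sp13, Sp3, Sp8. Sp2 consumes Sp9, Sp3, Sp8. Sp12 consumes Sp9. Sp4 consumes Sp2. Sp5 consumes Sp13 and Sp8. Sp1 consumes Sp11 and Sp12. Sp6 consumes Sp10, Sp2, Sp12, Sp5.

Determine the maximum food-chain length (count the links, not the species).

One longest chain: Sp8 → Sp5 → Sp11 → Sp1.
It has 4 species and 3 links.

3 links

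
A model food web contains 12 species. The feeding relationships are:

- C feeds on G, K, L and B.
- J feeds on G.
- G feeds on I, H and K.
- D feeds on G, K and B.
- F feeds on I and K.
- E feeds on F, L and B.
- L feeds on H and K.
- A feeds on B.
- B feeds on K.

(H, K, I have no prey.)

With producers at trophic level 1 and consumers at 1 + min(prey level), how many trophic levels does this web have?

Producers (level 1): H, K, I.
Following each consumer down to its lowest-level prey: K → B → A (levels 1 through 3).
All prey of A (B 2) are at level 2 or above, so A is at level 1 + 2 = 3.
Every consumer has at least one prey at level 2 or below, so none exceeds level 3.

3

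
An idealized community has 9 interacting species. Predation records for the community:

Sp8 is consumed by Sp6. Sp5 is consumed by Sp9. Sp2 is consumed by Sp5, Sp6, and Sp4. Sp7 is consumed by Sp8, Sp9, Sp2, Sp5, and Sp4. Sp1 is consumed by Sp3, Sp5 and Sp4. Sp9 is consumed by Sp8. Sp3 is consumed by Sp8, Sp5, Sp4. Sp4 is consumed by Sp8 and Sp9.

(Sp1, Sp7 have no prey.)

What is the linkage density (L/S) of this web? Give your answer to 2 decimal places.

L/S = 2.11

There are L = 19 links among S = 9 species.
L/S = 19/9 = 2.1111 ≈ 2.11.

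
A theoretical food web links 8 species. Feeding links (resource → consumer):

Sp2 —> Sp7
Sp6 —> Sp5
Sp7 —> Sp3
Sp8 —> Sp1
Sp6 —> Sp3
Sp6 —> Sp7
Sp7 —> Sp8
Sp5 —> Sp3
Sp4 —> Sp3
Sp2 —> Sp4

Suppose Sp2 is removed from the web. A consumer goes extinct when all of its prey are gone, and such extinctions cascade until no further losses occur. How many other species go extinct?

Remove Sp2.
Round 1: Sp4 (all prey gone) → extinct.
No further losses. Total secondary extinctions: 1.

1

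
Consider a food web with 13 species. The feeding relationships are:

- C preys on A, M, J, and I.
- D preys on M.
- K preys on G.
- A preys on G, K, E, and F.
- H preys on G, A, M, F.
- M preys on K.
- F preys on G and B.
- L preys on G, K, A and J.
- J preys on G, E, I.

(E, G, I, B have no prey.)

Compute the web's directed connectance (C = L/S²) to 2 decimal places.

C = 0.14

The web has S = 13 species and L = 24 feeding links.
C = L / S² = 24 / 169 = 0.1420 ≈ 0.14.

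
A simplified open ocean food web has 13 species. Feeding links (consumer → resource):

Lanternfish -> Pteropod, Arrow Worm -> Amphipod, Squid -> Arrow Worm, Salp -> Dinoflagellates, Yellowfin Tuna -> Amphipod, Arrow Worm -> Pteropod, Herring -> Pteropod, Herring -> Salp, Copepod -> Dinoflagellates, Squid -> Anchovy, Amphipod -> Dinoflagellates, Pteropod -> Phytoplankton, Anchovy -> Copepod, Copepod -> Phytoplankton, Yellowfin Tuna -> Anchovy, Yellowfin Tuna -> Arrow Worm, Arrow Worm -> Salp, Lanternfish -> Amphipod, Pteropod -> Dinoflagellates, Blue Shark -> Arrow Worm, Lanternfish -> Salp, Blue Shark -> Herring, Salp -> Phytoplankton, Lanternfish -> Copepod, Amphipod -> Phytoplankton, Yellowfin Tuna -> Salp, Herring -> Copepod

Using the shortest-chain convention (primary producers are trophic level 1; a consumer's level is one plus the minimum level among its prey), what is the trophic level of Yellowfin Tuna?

Trophic level 3

Phytoplankton is a producer → level 1.
Salp eats Phytoplankton → level 2.
Yellowfin Tuna eats Salp → level 3.
No prey of Yellowfin Tuna is below level 2, so 3 is the minimum.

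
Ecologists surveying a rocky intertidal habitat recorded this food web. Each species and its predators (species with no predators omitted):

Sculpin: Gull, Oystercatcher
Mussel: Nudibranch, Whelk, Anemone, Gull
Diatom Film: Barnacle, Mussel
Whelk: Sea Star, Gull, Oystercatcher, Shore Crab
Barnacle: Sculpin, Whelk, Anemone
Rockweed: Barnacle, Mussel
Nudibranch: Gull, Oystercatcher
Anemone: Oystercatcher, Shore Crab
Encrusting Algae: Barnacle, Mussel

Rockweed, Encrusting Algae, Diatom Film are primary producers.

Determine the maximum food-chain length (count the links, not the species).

One longest chain: Rockweed → Barnacle → Whelk → Sea Star.
It has 4 species and 3 links.

3 links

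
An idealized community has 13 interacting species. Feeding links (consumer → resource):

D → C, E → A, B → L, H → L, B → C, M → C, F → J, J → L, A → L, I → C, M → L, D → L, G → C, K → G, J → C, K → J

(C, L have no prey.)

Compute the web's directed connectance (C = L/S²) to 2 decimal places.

C = 0.09

The web has S = 13 species and L = 16 feeding links.
C = L / S² = 16 / 169 = 0.0947 ≈ 0.09.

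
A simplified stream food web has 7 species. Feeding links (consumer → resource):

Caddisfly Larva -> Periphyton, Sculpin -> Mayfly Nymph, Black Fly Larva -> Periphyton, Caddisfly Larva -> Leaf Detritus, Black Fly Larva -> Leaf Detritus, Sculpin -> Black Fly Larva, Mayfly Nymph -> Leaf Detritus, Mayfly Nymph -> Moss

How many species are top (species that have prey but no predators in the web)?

2

Top species (has prey, but nothing eats it): Caddisfly Larva, Sculpin.
Count: 2.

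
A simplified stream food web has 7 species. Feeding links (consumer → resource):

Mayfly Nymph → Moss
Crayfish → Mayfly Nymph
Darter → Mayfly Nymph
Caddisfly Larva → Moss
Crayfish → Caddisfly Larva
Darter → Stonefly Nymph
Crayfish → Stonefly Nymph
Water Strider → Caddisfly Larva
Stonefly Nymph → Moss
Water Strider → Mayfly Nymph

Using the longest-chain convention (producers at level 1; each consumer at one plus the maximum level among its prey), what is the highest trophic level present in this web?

3

Producers (level 1): Moss.
Moss → Caddisfly Larva → Water Strider gives Water Strider level 3.
No species has a prey at level 3, so no species reaches level 4.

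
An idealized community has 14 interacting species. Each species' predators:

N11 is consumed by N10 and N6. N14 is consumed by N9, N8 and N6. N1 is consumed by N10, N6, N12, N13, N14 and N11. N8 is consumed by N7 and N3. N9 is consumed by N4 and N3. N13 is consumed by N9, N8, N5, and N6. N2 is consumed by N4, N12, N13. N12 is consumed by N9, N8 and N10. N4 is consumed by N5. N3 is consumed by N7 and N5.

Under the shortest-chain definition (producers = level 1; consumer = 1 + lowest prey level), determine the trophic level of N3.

Trophic level 4

N1 is a producer → level 1.
N13 eats N1 → level 2.
N9 eats N13 → level 3.
N3 eats N9 → level 4.
No prey of N3 is below level 3, so 4 is the minimum.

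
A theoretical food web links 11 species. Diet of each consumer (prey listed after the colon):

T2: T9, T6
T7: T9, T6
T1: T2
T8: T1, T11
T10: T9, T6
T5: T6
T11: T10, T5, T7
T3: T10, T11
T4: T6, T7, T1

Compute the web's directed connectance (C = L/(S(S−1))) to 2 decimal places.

The web has S = 11 species and L = 18 feeding links.
C = L / (S(S−1)) = 18 / 110 = 0.1636 ≈ 0.16.

C = 0.16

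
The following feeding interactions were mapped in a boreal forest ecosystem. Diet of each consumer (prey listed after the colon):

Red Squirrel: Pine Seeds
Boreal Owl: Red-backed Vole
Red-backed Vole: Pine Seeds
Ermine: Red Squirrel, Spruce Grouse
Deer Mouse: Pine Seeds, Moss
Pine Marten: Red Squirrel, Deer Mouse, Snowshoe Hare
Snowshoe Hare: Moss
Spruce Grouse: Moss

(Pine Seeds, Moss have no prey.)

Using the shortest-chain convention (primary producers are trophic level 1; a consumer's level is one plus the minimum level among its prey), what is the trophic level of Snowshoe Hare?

Moss is a producer → level 1.
Snowshoe Hare eats Moss → level 2.

Trophic level 2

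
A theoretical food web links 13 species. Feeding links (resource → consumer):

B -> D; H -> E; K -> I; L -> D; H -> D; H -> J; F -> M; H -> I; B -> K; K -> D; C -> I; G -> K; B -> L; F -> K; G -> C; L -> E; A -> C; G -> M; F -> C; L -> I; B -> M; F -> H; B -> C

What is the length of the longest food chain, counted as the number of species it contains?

3 species

One longest chain: F → K → D.
It has 3 species and 2 links.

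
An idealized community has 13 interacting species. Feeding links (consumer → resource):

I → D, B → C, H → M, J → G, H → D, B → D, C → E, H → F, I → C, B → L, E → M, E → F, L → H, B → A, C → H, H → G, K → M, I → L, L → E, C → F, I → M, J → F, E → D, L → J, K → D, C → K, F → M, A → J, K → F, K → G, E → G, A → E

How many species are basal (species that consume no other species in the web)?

3

Basal species (no prey listed): D, G, M.
Count: 3.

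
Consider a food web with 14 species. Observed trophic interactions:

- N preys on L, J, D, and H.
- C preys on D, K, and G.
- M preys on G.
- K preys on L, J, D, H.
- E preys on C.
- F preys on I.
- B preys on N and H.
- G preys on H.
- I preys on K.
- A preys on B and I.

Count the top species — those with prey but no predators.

Top species (has prey, but nothing eats it): M, E, F, A.
Count: 4.

4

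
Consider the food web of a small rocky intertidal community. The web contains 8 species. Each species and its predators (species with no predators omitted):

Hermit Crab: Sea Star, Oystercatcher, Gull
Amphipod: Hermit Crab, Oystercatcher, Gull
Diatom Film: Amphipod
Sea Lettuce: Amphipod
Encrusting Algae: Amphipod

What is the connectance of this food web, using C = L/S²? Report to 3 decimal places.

The web has S = 8 species and L = 9 feeding links.
C = L / S² = 9 / 64 = 0.1406 ≈ 0.141.

C = 0.141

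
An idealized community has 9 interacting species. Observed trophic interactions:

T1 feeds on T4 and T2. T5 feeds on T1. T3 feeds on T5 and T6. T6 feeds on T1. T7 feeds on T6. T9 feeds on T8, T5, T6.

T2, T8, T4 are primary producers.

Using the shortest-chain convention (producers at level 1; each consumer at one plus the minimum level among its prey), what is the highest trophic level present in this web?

4

Producers (level 1): T2, T8, T4.
Following each consumer down to its lowest-level prey: T2 → T1 → T5 → T3 (levels 1 through 4).
All prey of T3 (T5 3, T6 3) are at level 3 or above, so T3 is at level 1 + 3 = 4.
Every consumer has at least one prey at level 3 or below, so none exceeds level 4.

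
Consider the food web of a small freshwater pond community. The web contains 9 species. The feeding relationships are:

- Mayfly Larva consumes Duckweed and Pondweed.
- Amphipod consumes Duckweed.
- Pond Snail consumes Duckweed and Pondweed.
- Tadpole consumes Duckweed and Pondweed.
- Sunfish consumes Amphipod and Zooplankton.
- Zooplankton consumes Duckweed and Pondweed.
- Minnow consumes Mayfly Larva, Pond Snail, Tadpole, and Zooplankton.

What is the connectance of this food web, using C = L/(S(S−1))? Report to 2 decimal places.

The web has S = 9 species and L = 15 feeding links.
C = L / (S(S−1)) = 15 / 72 = 0.2083 ≈ 0.21.

C = 0.21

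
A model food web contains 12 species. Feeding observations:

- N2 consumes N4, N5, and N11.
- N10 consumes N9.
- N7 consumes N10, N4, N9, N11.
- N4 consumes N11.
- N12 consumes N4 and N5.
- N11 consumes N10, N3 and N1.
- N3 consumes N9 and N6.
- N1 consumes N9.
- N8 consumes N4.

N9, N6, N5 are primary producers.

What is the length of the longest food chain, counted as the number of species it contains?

One longest chain: N9 → N3 → N11 → N4 → N7.
It has 5 species and 4 links.

5 species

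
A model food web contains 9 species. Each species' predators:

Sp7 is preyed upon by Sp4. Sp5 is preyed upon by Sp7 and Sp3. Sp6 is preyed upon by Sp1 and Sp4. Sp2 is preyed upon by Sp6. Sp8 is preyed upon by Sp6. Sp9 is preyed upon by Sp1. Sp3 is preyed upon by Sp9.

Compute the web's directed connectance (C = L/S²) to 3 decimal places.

The web has S = 9 species and L = 9 feeding links.
C = L / S² = 9 / 81 = 0.1111 ≈ 0.111.

C = 0.111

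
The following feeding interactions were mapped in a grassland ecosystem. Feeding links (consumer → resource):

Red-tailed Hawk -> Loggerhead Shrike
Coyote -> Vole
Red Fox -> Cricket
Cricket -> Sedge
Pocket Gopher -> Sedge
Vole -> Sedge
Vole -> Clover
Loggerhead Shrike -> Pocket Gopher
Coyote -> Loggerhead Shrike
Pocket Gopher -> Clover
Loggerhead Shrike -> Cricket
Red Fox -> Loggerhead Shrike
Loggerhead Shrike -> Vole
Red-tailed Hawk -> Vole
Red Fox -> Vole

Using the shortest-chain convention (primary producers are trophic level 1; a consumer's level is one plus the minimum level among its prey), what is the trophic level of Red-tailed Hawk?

Clover is a producer → level 1.
Vole eats Clover → level 2.
Red-tailed Hawk eats Vole → level 3.
No prey of Red-tailed Hawk is below level 2, so 3 is the minimum.

Trophic level 3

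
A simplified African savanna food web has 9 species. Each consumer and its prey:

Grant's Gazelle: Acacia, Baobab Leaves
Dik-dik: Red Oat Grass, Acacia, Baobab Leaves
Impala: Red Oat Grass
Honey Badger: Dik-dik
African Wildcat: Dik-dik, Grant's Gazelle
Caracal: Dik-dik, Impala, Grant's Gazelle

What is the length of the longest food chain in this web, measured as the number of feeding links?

One longest chain: Red Oat Grass → Dik-dik → African Wildcat.
It has 3 species and 2 links.

2 links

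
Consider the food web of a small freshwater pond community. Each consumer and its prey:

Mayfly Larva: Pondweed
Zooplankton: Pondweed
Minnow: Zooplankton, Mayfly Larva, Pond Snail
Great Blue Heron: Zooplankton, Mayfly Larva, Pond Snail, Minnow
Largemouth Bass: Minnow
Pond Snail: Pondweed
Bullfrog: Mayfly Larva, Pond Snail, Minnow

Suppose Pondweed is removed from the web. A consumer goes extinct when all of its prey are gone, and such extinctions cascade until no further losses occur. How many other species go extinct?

Remove Pondweed.
Round 1: Zooplankton (all prey gone), Mayfly Larva (all prey gone), Pond Snail (all prey gone) → extinct.
Round 2: Minnow (all prey gone) → extinct.
Round 3: Largemouth Bass (all prey gone), Bullfrog (all prey gone), Great Blue Heron (all prey gone) → extinct.
No further losses. Total secondary extinctions: 7.

7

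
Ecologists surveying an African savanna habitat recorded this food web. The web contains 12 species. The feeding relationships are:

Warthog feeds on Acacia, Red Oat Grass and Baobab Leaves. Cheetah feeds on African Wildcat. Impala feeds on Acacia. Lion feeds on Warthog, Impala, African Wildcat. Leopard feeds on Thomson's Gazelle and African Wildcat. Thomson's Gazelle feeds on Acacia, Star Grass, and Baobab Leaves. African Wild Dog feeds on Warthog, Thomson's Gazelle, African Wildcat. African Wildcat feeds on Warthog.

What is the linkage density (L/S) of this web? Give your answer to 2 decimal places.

L/S = 1.42

There are L = 17 links among S = 12 species.
L/S = 17/12 = 1.4167 ≈ 1.42.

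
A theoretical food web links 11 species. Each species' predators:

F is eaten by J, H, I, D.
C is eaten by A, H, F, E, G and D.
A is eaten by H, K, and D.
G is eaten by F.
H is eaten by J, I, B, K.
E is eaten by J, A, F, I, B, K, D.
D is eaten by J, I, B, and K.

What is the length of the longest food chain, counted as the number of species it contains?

One longest chain: C → E → A → H → K.
It has 5 species and 4 links.

5 species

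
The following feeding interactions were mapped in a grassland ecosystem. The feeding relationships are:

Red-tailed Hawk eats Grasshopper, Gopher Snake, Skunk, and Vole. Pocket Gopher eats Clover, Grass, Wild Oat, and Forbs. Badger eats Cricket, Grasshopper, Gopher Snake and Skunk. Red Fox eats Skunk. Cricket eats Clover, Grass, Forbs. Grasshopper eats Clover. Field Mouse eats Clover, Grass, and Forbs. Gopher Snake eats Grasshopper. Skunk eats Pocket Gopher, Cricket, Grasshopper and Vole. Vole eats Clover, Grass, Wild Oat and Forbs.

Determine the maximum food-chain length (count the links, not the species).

3 links

One longest chain: Clover → Cricket → Skunk → Red-tailed Hawk.
It has 4 species and 3 links.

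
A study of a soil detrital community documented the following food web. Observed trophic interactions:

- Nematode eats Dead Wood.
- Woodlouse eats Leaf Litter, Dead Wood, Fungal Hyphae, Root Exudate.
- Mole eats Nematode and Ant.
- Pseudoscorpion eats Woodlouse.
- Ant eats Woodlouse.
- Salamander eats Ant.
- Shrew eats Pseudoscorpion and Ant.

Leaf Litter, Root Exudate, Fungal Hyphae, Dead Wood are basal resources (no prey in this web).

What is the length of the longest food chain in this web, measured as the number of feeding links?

3 links

One longest chain: Leaf Litter → Woodlouse → Pseudoscorpion → Shrew.
It has 4 species and 3 links.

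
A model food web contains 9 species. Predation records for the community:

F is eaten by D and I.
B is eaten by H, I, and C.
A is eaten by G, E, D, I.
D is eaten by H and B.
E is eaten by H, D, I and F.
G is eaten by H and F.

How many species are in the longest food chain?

One longest chain: A → E → F → D → B → I.
It has 6 species and 5 links.

6 species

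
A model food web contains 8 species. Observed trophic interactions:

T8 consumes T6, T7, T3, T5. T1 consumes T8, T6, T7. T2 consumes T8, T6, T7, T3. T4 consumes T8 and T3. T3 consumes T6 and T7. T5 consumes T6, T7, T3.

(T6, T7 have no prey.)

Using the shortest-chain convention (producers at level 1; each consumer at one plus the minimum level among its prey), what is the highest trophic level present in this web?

Producers (level 1): T6, T7.
Following each consumer down to its lowest-level prey: T6 → T3 → T4 (levels 1 through 3).
All prey of T4 (T3 2, T8 2) are at level 2 or above, so T4 is at level 1 + 2 = 3.
Every consumer has at least one prey at level 2 or below, so none exceeds level 3.

3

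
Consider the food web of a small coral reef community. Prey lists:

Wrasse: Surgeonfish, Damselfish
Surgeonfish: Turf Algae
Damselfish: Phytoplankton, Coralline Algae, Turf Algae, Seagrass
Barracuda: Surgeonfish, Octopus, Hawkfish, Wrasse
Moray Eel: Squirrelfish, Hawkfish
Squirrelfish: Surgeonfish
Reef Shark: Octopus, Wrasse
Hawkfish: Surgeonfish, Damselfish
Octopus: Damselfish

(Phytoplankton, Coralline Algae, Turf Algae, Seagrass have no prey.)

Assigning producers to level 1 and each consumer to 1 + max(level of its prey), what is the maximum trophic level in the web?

Producers (level 1): Phytoplankton, Coralline Algae, Turf Algae, Seagrass.
Turf Algae → Surgeonfish → Hawkfish → Barracuda gives Barracuda level 4.
No species has a prey at level 4, so no species reaches level 5.

4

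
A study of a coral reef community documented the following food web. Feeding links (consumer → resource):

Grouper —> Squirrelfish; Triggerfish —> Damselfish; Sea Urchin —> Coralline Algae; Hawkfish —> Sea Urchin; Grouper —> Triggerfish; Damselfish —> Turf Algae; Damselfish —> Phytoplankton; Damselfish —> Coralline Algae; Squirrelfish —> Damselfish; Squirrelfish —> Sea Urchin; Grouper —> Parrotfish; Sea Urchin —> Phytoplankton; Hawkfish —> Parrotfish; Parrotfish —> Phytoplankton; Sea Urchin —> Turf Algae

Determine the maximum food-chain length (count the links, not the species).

3 links

One longest chain: Turf Algae → Sea Urchin → Squirrelfish → Grouper.
It has 4 species and 3 links.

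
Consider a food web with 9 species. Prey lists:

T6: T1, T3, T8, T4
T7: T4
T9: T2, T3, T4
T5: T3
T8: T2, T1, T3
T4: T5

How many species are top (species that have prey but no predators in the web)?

3

Top species (has prey, but nothing eats it): T6, T9, T7.
Count: 3.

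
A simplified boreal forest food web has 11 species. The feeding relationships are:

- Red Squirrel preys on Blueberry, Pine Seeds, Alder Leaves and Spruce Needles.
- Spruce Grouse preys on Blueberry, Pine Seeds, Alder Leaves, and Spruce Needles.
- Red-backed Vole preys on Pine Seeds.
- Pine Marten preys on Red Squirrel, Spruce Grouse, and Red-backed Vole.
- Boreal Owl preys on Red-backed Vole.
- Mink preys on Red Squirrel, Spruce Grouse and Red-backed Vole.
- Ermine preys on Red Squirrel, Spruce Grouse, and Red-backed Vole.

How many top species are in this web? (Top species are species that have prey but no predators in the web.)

4

Top species (has prey, but nothing eats it): Pine Marten, Mink, Ermine, Boreal Owl.
Count: 4.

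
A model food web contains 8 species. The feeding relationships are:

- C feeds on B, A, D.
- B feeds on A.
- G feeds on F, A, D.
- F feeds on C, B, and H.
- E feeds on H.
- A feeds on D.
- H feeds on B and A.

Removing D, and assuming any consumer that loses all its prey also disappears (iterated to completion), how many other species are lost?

Remove D.
Round 1: A (all prey gone) → extinct.
Round 2: B (all prey gone) → extinct.
Round 3: H (all prey gone), C (all prey gone) → extinct.
Round 4: E (all prey gone), F (all prey gone) → extinct.
Round 5: G (all prey gone) → extinct.
No further losses. Total secondary extinctions: 7.

7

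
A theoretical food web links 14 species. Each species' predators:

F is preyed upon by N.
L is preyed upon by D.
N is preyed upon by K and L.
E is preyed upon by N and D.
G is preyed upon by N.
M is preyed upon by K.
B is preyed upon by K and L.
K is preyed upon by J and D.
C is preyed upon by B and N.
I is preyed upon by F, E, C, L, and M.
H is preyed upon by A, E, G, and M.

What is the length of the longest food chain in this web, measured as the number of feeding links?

4 links

One longest chain: I → F → N → K → J.
It has 5 species and 4 links.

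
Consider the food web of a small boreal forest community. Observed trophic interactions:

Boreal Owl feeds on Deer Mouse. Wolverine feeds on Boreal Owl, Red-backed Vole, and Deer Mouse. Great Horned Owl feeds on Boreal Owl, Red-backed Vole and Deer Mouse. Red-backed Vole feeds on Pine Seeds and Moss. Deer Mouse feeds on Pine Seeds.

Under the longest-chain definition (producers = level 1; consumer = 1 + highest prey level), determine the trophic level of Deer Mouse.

Pine Seeds is a producer → level 1.
Deer Mouse eats Pine Seeds → level 2.

Trophic level 2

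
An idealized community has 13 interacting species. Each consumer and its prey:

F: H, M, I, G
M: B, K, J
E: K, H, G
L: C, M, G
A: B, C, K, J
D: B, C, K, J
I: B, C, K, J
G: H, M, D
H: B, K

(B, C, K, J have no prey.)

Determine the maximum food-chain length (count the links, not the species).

One longest chain: B → D → G → L.
It has 4 species and 3 links.

3 links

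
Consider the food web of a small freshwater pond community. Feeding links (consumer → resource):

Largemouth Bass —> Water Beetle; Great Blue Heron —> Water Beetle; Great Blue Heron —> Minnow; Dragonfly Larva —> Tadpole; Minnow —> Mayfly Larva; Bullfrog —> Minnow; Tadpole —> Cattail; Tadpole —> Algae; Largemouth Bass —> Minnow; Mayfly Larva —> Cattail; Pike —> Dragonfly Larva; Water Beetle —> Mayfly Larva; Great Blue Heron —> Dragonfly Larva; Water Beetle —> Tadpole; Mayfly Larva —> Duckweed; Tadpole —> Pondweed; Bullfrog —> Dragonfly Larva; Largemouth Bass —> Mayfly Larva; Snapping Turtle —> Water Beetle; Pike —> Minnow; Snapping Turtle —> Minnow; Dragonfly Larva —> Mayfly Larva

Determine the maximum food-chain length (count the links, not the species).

3 links

One longest chain: Cattail → Mayfly Larva → Dragonfly Larva → Pike.
It has 4 species and 3 links.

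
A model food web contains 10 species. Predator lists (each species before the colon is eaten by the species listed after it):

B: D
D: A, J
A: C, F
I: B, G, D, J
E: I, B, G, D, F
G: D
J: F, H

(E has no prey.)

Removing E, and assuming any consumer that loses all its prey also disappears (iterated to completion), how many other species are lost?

Remove E.
Round 1: I (all prey gone) → extinct.
Round 2: B (all prey gone), G (all prey gone) → extinct.
Round 3: D (all prey gone) → extinct.
Round 4: A (all prey gone), J (all prey gone) → extinct.
Round 5: C (all prey gone), F (all prey gone), H (all prey gone) → extinct.
No further losses. Total secondary extinctions: 9.

9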